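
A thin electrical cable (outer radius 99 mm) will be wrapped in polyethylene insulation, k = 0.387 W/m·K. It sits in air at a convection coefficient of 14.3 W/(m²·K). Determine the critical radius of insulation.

r_cr ≈ 27.1 mm

For a cylinder r_cr = k/h = 0.387/14.3
r_cr = 27.1 mm; since the bare radius (99 mm) is above r_cr, any added insulation will reduce heat loss.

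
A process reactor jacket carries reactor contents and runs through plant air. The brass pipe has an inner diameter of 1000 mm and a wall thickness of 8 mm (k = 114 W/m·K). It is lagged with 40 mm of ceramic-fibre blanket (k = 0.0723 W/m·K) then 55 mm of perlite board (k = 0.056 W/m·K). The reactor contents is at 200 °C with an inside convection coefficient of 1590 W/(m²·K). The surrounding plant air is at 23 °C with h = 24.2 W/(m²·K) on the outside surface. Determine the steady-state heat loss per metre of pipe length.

Cylindrical conduction, so R = ln(r₂/r₁)/(2πkL) per layer, in series:
R_inner film = 1/(h_i·2πr₁L) = 1/(1590×2π×0.5×1) = 2.002×10^-4 K/W
R_brass pipe wall = ln(508/500)/(2π×114×1) = 2.216×10^-5 K/W
R_ceramic-fibre blanket = ln(548/508)/(2π×0.0723×1) = 0.1668 K/W
R_perlite board = ln(603/548)/(2π×0.056×1) = 0.2718 K/W
R_outer film = 1/(h_o·2πr_oL) = 1/(24.2×2π×0.603×1) = 0.01091 K/W
R_total = 0.4498 K/W
Q = ΔT/R_total = 177/0.4498

q′ ≈ 394 W/m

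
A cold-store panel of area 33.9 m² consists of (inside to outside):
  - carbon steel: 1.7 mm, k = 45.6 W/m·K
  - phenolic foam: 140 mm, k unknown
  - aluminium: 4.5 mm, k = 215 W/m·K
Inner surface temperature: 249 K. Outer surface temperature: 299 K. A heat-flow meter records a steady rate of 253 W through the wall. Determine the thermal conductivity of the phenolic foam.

k ≈ 0.0209 W/(m·K)

Thermal resistances in series:
R_carbon steel = L/(kA) = 0.0017/(45.6×33.9) = 1.1×10^-6 K/W
R_aluminium = L/(kA) = 0.0045/(215×33.9) = 6.174×10^-7 K/W
Sum of known resistances R_other = 1.717×10^-6 K/W
Total R = ΔT/Q = 50/253 = 0.1976 K/W
R_phenolic foam = R_total − R_other = 0.1976 K/W
k = L/(R·A) = 0.14/(0.1976×33.9)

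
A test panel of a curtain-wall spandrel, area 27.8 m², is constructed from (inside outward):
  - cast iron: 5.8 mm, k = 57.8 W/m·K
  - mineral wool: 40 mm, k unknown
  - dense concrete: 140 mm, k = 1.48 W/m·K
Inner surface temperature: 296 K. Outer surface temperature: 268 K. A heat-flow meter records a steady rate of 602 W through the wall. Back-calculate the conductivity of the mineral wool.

k ≈ 0.0334 W/(m·K)

Treating each layer as a thermal resistance in series:
R_cast iron = L/(kA) = 0.0058/(57.8×27.8) = 3.61×10^-6 K/W
R_dense concrete = L/(kA) = 0.14/(1.48×27.8) = 0.003403 K/W
Sum of known resistances R_other = 0.003406 K/W
Total R = ΔT/Q = 28/602 = 0.04651 K/W
R_mineral wool = R_total − R_other = 0.04311 K/W
k = L/(R·A) = 0.04/(0.04311×27.8)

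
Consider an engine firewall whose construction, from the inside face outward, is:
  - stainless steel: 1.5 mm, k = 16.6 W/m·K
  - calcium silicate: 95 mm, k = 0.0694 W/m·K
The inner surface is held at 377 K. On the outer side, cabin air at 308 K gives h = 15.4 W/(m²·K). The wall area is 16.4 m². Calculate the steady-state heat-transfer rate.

Q ≈ 789 W

Model the wall as resistances in series:
R_stainless steel = L/(kA) = 0.0015/(16.6×16.4) = 5.51×10^-6 K/W
R_calcium silicate = L/(kA) = 0.095/(0.0694×16.4) = 0.08347 K/W
R_outer film = 1/(h_o·A) = 1/(15.4×16.4) = 0.003959 K/W
R_total = 0.08743 K/W
Q = ΔT / R_total = 69 / 0.08743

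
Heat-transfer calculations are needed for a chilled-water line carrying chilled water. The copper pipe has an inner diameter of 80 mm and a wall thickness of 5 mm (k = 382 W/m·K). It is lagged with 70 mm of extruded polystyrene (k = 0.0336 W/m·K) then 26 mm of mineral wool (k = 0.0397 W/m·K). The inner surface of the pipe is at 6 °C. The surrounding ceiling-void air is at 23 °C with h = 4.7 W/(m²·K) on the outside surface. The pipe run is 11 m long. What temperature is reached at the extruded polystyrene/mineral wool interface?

Treating each annulus and film as a series resistance:
R_copper pipe wall = ln(45/40)/(2π×382×11) = 4.461×10^-6 K/W
R_extruded polystyrene = ln(115/45)/(2π×0.0336×11) = 0.404 K/W
R_mineral wool = ln(141/115)/(2π×0.0397×11) = 0.07428 K/W
R_outer film = 1/(h_o·2πr_oL) = 1/(4.7×2π×0.141×11) = 0.02183 K/W
R_total = 0.5002 K/W
Q = ΔT/R_total = 17/0.5002
Q = 34 W
T_interface = T_inner + Q·ΣR(inner→interface) = 6 + 34×0.404

T ≈ 19.7 °C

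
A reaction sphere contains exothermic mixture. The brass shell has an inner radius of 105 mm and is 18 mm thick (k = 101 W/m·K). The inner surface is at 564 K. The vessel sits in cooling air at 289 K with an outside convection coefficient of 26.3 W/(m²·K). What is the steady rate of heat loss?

Radial (spherical) resistances in series:
R_brass shell = (1/0.105 − 1/0.123)/(4π×101) = 0.001098 K/W
R_outer film = 1/(h·4πr_o²) = 1/(26.3×4π×0.123²) = 0.2 K/W
R_total = 0.2011 K/W
Q = ΔT/R_total = 275/0.2011

Q ≈ 1370 W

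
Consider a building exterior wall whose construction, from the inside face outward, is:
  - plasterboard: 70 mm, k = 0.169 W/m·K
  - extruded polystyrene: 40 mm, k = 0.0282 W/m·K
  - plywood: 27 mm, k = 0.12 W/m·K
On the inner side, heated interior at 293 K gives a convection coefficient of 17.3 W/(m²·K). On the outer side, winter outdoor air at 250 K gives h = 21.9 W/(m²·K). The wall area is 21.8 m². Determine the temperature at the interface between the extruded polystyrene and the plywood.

T ≈ 255 K

Thermal resistances in series:
R_inner film = 1/(h_i·A) = 1/(17.3×21.8) = 0.002652 K/W
R_plasterboard = L/(kA) = 0.07/(0.169×21.8) = 0.019 K/W
R_extruded polystyrene = L/(kA) = 0.04/(0.0282×21.8) = 0.06507 K/W
R_plywood = L/(kA) = 0.027/(0.12×21.8) = 0.01032 K/W
R_outer film = 1/(h_o·A) = 1/(21.9×21.8) = 0.002095 K/W
R_total = 0.09913 K/W;  Q = ΔT/R_total = 43/0.09913 = 433.8 W
T_interface = T_inner − Q·ΣR(inner→interface) = 293 − 434×0.08672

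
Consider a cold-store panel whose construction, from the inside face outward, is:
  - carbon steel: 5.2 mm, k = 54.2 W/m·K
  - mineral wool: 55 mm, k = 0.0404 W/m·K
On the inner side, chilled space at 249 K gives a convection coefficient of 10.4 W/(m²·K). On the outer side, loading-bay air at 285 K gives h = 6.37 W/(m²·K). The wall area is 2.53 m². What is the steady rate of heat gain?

Q ≈ 56.4 W

Series thermal resistances:
R_inner film = 1/(h_i·A) = 1/(10.4×2.53) = 0.03801 K/W
R_carbon steel = L/(kA) = 0.0052/(54.2×2.53) = 3.792×10^-5 K/W
R_mineral wool = L/(kA) = 0.055/(0.0404×2.53) = 0.5381 K/W
R_outer film = 1/(h_o·A) = 1/(6.37×2.53) = 0.06205 K/W
R_total = 0.6382 K/W
Q = ΔT / R_total = 36 / 0.6382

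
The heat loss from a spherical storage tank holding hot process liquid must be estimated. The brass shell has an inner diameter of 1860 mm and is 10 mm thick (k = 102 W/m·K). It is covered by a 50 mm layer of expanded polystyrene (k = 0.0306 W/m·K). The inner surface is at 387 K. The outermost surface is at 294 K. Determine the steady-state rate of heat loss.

Each spherical layer contributes R = (1/r_i − 1/r_o)/(4πk):
R_brass shell = (1/0.93 − 1/0.94)/(4π×102) = 8.924×10^-6 K/W
R_expanded polystyrene = (1/0.94 − 1/0.99)/(4π×0.0306) = 0.1397 K/W
R_total = 0.1397 K/W
Q = ΔT/R_total = 93/0.1397

Q ≈ 666 W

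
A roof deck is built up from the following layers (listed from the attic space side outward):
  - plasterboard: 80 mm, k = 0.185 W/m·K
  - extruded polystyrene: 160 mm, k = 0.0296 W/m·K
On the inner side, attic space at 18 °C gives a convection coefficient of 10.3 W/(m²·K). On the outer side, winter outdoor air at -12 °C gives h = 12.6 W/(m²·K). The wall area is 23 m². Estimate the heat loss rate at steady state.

Q ≈ 115 W

Using the resistance-network approach (series):
R_inner film = 1/(h_i·A) = 1/(10.3×23) = 0.004221 K/W
R_plasterboard = L/(kA) = 0.08/(0.185×23) = 0.0188 K/W
R_extruded polystyrene = L/(kA) = 0.16/(0.0296×23) = 0.235 K/W
R_outer film = 1/(h_o·A) = 1/(12.6×23) = 0.003451 K/W
R_total = 0.2615 K/W
Q = ΔT / R_total = 30 / 0.2615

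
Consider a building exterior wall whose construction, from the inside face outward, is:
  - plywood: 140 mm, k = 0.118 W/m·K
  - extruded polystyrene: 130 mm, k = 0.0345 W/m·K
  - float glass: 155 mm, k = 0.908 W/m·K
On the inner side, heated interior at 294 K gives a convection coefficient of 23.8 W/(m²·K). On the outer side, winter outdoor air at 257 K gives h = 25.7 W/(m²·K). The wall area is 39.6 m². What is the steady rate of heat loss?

Model the wall as resistances in series:
R_inner film = 1/(h_i·A) = 1/(23.8×39.6) = 0.001061 K/W
R_plywood = L/(kA) = 0.14/(0.118×39.6) = 0.02996 K/W
R_extruded polystyrene = L/(kA) = 0.13/(0.0345×39.6) = 0.09515 K/W
R_float glass = L/(kA) = 0.155/(0.908×39.6) = 0.004311 K/W
R_outer film = 1/(h_o·A) = 1/(25.7×39.6) = 9.826×10^-4 K/W
R_total = 0.1315 K/W
Q = ΔT / R_total = 37 / 0.1315

Q ≈ 281 W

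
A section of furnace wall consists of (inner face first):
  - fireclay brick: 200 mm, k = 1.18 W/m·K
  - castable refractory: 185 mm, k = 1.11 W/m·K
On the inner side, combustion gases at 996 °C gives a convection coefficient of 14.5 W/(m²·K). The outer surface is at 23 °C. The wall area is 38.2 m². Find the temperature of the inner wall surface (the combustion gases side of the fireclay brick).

Using the resistance-network approach (series):
R_inner film = 1/(h_i·A) = 1/(14.5×38.2) = 0.001805 K/W
R_fireclay brick = L/(kA) = 0.2/(1.18×38.2) = 0.004437 K/W
R_castable refractory = L/(kA) = 0.185/(1.11×38.2) = 0.004363 K/W
R_total = 0.01061 K/W;  Q = ΔT/R_total = 973/0.01061 = 91750 W
T_interface = T_inner − Q·ΣR(inner→interface) = 996 − 91700×0.001805

T ≈ 830 °C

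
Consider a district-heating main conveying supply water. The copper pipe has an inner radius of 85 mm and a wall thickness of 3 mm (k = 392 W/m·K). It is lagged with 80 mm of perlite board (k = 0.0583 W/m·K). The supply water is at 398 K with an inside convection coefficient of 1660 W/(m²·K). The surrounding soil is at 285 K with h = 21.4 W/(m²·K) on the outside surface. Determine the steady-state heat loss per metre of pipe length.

For a radial system each layer contributes R = ln(r_out/r_in)/(2πkL); films add R = 1/(hA).
R_inner film = 1/(h_i·2πr₁L) = 1/(1660×2π×0.085×1) = 0.001128 K/W
R_copper pipe wall = ln(88/85)/(2π×392×1) = 1.408×10^-5 K/W
R_perlite board = ln(168/88)/(2π×0.0583×1) = 1.765 K/W
R_outer film = 1/(h_o·2πr_oL) = 1/(21.4×2π×0.168×1) = 0.04427 K/W
R_total = 1.811 K/W
Q = ΔT/R_total = 113/1.811

q′ ≈ 62.4 W/m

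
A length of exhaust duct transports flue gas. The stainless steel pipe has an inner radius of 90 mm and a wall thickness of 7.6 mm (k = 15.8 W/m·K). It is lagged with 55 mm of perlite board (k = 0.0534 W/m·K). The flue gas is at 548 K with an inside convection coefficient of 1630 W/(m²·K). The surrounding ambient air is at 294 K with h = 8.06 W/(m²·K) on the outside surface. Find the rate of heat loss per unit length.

q′ ≈ 174 W/m

Cylindrical conduction, so R = ln(r₂/r₁)/(2πkL) per layer, in series:
R_inner film = 1/(h_i·2πr₁L) = 1/(1630×2π×0.09×1) = 0.001085 K/W
R_stainless steel pipe wall = ln(97.6/90)/(2π×15.8×1) = 8.166×10^-4 K/W
R_perlite board = ln(152.6/97.6)/(2π×0.0534×1) = 1.332 K/W
R_outer film = 1/(h_o·2πr_oL) = 1/(8.06×2π×0.1526×1) = 0.1294 K/W
R_total = 1.463 K/W
Q = ΔT/R_total = 254/1.463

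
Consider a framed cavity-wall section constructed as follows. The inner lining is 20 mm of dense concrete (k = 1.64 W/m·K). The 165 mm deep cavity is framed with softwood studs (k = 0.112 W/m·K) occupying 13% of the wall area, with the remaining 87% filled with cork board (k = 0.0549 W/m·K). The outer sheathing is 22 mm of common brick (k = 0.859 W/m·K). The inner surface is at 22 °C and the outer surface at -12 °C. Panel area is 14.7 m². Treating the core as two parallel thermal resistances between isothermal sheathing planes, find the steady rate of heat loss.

Sheathing layers in series; stud and cavity paths in parallel between them.
R_inner = 0.02/(1.64×14.7) = 8.296×10^-4 K/W
R_stud  = 0.165/(0.112×0.13×14.7) = 0.7709 K/W
R_cav   = 0.165/(0.0549×0.87×14.7) = 0.235 K/W
1/R_core = 1/R_stud + 1/R_cav → R_core = 0.1801 K/W
R_outer = 0.022/(0.859×14.7) = 0.001742 K/W
R_total = 0.1827 K/W
Q = ΔT/R_total = 34/0.1827

Q ≈ 186 W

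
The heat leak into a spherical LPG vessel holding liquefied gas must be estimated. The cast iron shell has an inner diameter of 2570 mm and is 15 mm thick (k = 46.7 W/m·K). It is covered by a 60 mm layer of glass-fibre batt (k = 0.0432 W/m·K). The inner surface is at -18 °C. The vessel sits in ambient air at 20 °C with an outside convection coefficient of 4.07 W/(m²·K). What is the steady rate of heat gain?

Q ≈ 520 W

Radial (spherical) resistances in series:
R_cast iron shell = (1/1.285 − 1/1.3)/(4π×46.7) = 1.53×10^-5 K/W
R_glass-fibre batt = (1/1.3 − 1/1.36)/(4π×0.0432) = 0.06251 K/W
R_outer film = 1/(h·4πr_o²) = 1/(4.07×4π×1.36²) = 0.01057 K/W
R_total = 0.0731 K/W
Q = ΔT/R_total = 38/0.0731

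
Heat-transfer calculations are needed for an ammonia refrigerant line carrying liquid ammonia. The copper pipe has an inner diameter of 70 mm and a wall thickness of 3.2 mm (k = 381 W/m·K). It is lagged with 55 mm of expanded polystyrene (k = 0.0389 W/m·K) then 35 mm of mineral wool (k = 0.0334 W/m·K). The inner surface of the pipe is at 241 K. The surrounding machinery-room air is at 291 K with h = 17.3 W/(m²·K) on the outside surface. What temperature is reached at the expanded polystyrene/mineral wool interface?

Radial resistances (cylindrical: R_cond = ln(r_o/r_i)/(2πkL), R_conv = 1/(h·2πrL)):
R_copper pipe wall = ln(38.2/35)/(2π×381×1) = 3.655×10^-5 K/W
R_expanded polystyrene = ln(93.2/38.2)/(2π×0.0389×1) = 3.649 K/W
R_mineral wool = ln(128.2/93.2)/(2π×0.0334×1) = 1.519 K/W
R_outer film = 1/(h_o·2πr_oL) = 1/(17.3×2π×0.1282×1) = 0.07176 K/W
R_total = 5.24 K/W
Q = ΔT/R_total = 50/5.24
Q = 9.54 W/m
T_interface = T_inner + Q·ΣR(inner→interface) = 241 + 9.54×3.649

T ≈ 276 K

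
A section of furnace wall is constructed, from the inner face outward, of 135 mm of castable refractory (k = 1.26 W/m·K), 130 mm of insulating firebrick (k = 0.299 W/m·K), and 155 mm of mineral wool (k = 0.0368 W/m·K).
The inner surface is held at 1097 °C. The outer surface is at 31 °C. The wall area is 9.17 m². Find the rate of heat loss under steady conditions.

Thermal resistances in series:
R_castable refractory = L/(kA) = 0.135/(1.26×9.17) = 0.01168 K/W
R_insulating firebrick = L/(kA) = 0.13/(0.299×9.17) = 0.04741 K/W
R_mineral wool = L/(kA) = 0.155/(0.0368×9.17) = 0.4593 K/W
R_total = 0.5184 K/W
Q = ΔT / R_total = 1066 / 0.5184

Q ≈ 2060 W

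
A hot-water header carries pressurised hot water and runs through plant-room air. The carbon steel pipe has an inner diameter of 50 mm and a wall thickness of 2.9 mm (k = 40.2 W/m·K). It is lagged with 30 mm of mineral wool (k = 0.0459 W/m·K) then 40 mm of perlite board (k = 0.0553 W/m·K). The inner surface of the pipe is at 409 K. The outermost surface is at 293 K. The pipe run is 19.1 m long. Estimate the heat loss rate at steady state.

Treating each annulus and film as a series resistance:
R_carbon steel pipe wall = ln(27.9/25)/(2π×40.2×19.1) = 2.275×10^-5 K/W
R_mineral wool = ln(57.9/27.9)/(2π×0.0459×19.1) = 0.1325 K/W
R_perlite board = ln(97.9/57.9)/(2π×0.0553×19.1) = 0.07914 K/W
R_total = 0.2117 K/W
Q = ΔT/R_total = 116/0.2117

Q ≈ 548 W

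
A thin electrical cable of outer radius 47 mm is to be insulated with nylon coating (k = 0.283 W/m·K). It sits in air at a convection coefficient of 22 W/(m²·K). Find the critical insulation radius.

For a cylinder r_cr = k/h = 0.283/22
r_cr = 12.9 mm; since the bare radius (47 mm) is above r_cr, any added insulation will reduce heat loss.

r_cr ≈ 12.9 mm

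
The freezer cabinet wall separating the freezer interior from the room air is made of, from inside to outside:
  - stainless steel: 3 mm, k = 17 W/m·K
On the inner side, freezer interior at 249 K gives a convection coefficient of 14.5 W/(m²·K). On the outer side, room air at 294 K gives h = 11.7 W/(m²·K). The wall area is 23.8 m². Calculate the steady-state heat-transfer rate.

Q ≈ 6930 W

Series thermal resistances:
R_inner film = 1/(h_i·A) = 1/(14.5×23.8) = 0.002898 K/W
R_stainless steel = L/(kA) = 0.003/(17×23.8) = 7.415×10^-6 K/W
R_outer film = 1/(h_o·A) = 1/(11.7×23.8) = 0.003591 K/W
R_total = 0.006496 K/W
Q = ΔT / R_total = 45 / 0.006496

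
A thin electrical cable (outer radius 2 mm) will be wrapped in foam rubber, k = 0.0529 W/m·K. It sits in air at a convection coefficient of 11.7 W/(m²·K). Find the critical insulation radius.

r_cr ≈ 4.52 mm

For a cylinder r_cr = k/h = 0.0529/11.7
r_cr = 4.52 mm; since the bare radius (2 mm) is below r_cr, adding a thin layer of insulation will *increase* heat loss.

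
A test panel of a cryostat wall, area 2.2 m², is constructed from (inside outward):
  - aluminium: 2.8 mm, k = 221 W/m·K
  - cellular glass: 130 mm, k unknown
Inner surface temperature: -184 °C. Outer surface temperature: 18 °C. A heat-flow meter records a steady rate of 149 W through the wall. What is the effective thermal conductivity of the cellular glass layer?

Thermal resistances in series:
R_aluminium = L/(kA) = 0.0028/(221×2.2) = 5.759×10^-6 K/W
Sum of known resistances R_other = 5.759×10^-6 K/W
Total R = ΔT/Q = 202/149 = 1.356 K/W
R_cellular glass = R_total − R_other = 1.356 K/W
k = L/(R·A) = 0.13/(1.356×2.2)

k ≈ 0.0436 W/(m·K)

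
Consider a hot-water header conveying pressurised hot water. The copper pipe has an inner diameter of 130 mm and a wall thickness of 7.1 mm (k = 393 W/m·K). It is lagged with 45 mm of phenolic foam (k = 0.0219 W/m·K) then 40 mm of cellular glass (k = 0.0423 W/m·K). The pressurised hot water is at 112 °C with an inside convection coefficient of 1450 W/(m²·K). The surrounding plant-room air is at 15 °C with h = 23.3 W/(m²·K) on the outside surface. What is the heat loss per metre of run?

Per-layer cylindrical resistances, series-summed:
R_inner film = 1/(h_i·2πr₁L) = 1/(1450×2π×0.065×1) = 0.001689 K/W
R_copper pipe wall = ln(72.1/65)/(2π×393×1) = 4.198×10^-5 K/W
R_phenolic foam = ln(117.1/72.1)/(2π×0.0219×1) = 3.524 K/W
R_cellular glass = ln(157.1/117.1)/(2π×0.0423×1) = 1.106 K/W
R_outer film = 1/(h_o·2πr_oL) = 1/(23.3×2π×0.1571×1) = 0.04348 K/W
R_total = 4.675 K/W
Q = ΔT/R_total = 97/4.675

q′ ≈ 20.7 W/m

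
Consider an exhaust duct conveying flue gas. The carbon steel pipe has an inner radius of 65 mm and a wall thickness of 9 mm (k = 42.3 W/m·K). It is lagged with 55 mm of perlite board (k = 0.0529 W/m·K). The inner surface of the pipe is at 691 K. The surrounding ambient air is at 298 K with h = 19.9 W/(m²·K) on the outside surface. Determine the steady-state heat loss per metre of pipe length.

Cylindrical conduction, so R = ln(r₂/r₁)/(2πkL) per layer, in series:
R_carbon steel pipe wall = ln(74/65)/(2π×42.3×1) = 4.879×10^-4 K/W
R_perlite board = ln(129/74)/(2π×0.0529×1) = 1.672 K/W
R_outer film = 1/(h_o·2πr_oL) = 1/(19.9×2π×0.129×1) = 0.062 K/W
R_total = 1.735 K/W
Q = ΔT/R_total = 393/1.735

q′ ≈ 227 W/m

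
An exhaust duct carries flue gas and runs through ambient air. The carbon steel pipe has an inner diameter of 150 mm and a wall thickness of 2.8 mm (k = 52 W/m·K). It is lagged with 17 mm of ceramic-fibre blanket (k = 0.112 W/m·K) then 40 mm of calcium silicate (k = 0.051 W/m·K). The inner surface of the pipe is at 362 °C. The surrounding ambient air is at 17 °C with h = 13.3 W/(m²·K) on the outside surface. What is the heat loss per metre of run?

Per-layer cylindrical resistances, series-summed:
R_carbon steel pipe wall = ln(77.8/75)/(2π×52×1) = 1.122×10^-4 K/W
R_ceramic-fibre blanket = ln(94.8/77.8)/(2π×0.112×1) = 0.2808 K/W
R_calcium silicate = ln(134.8/94.8)/(2π×0.051×1) = 1.099 K/W
R_outer film = 1/(h_o·2πr_oL) = 1/(13.3×2π×0.1348×1) = 0.08877 K/W
R_total = 1.468 K/W
Q = ΔT/R_total = 345/1.468

q′ ≈ 235 W/m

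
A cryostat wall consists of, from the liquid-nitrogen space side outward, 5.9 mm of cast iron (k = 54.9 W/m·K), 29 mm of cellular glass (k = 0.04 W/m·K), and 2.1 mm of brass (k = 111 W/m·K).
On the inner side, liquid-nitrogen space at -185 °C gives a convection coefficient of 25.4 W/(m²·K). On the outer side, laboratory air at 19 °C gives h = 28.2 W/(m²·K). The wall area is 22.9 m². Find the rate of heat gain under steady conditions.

Q ≈ 5840 W

Model the wall as resistances in series:
R_inner film = 1/(h_i·A) = 1/(25.4×22.9) = 0.001719 K/W
R_cast iron = L/(kA) = 0.0059/(54.9×22.9) = 4.693×10^-6 K/W
R_cellular glass = L/(kA) = 0.029/(0.04×22.9) = 0.03166 K/W
R_brass = L/(kA) = 0.0021/(111×22.9) = 8.262×10^-7 K/W
R_outer film = 1/(h_o·A) = 1/(28.2×22.9) = 0.001549 K/W
R_total = 0.03493 K/W
Q = ΔT / R_total = 204 / 0.03493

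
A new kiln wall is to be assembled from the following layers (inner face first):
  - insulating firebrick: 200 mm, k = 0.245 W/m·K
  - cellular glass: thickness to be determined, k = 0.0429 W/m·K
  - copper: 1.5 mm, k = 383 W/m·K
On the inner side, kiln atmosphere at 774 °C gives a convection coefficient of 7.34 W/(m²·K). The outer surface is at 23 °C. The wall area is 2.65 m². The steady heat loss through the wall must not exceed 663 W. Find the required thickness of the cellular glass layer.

L ≈ 87.9 mm

Series thermal resistances:
R_inner film = 1/(h_i·A) = 1/(7.34×2.65) = 0.05141 K/W
R_insulating firebrick = L/(kA) = 0.2/(0.245×2.65) = 0.308 K/W
R_copper = L/(kA) = 0.0015/(383×2.65) = 1.478×10^-6 K/W
Sum of the known resistances R_other = 0.3595 K/W
Required total resistance R_tot = ΔT/Q_allow = 751/663 = 1.133 K/W
R_cellular glass = R_tot − R_other = 0.7733 K/W
L = R·k·A = 0.7733×0.0429×2.65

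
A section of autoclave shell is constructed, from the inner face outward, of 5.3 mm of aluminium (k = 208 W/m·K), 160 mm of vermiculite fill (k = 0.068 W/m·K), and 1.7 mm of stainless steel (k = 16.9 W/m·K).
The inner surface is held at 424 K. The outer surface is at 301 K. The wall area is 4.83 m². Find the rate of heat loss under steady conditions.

Q ≈ 252 W

Treating each layer as a thermal resistance in series:
R_aluminium = L/(kA) = 0.0053/(208×4.83) = 5.276×10^-6 K/W
R_vermiculite fill = L/(kA) = 0.16/(0.068×4.83) = 0.4872 K/W
R_stainless steel = L/(kA) = 0.0017/(16.9×4.83) = 2.083×10^-5 K/W
R_total = 0.4872 K/W
Q = ΔT / R_total = 123 / 0.4872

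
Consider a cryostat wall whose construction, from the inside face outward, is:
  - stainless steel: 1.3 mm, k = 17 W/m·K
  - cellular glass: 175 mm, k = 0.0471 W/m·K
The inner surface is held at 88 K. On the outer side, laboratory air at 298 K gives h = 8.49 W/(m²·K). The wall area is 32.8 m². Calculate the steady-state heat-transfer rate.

Q ≈ 1800 W

Model the wall as resistances in series:
R_stainless steel = L/(kA) = 0.0013/(17×32.8) = 2.331×10^-6 K/W
R_cellular glass = L/(kA) = 0.175/(0.0471×32.8) = 0.1133 K/W
R_outer film = 1/(h_o·A) = 1/(8.49×32.8) = 0.003591 K/W
R_total = 0.1169 K/W
Q = ΔT / R_total = 210 / 0.1169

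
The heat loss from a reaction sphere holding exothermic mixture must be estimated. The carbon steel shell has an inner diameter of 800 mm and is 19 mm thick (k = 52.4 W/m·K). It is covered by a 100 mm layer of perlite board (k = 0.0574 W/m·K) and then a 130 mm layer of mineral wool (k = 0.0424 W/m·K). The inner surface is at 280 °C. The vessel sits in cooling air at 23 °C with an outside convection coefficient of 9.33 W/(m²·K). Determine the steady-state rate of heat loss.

Q ≈ 186 W

Each spherical layer contributes R = (1/r_i − 1/r_o)/(4πk):
R_carbon steel shell = (1/0.4 − 1/0.419)/(4π×52.4) = 1.722×10^-4 K/W
R_perlite board = (1/0.419 − 1/0.519)/(4π×0.0574) = 0.6375 K/W
R_mineral wool = (1/0.519 − 1/0.649)/(4π×0.0424) = 0.7244 K/W
R_outer film = 1/(h·4πr_o²) = 1/(9.33×4π×0.649²) = 0.02025 K/W
R_total = 1.382 K/W
Q = ΔT/R_total = 257/1.382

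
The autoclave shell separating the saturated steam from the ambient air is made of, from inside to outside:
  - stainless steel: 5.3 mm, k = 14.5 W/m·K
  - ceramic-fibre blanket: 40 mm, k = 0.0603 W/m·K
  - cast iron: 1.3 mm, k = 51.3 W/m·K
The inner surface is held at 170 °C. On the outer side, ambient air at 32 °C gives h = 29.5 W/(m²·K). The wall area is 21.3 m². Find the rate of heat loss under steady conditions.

Q ≈ 4210 W

Series thermal resistances:
R_stainless steel = L/(kA) = 0.0053/(14.5×21.3) = 1.716×10^-5 K/W
R_ceramic-fibre blanket = L/(kA) = 0.04/(0.0603×21.3) = 0.03114 K/W
R_cast iron = L/(kA) = 0.0013/(51.3×21.3) = 1.19×10^-6 K/W
R_outer film = 1/(h_o·A) = 1/(29.5×21.3) = 0.001591 K/W
R_total = 0.03275 K/W
Q = ΔT / R_total = 138 / 0.03275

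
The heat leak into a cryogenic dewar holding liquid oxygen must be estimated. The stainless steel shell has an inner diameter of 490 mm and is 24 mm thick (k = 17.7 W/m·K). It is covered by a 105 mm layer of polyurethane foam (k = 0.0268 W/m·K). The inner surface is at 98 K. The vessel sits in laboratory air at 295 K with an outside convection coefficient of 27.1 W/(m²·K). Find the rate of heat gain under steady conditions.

Each spherical layer contributes R = (1/r_i − 1/r_o)/(4πk):
R_stainless steel shell = (1/0.245 − 1/0.269)/(4π×17.7) = 0.001637 K/W
R_polyurethane foam = (1/0.269 − 1/0.374)/(4π×0.0268) = 3.099 K/W
R_outer film = 1/(h·4πr_o²) = 1/(27.1×4π×0.374²) = 0.02099 K/W
R_total = 3.122 K/W
Q = ΔT/R_total = 197/3.122

Q ≈ 63.1 W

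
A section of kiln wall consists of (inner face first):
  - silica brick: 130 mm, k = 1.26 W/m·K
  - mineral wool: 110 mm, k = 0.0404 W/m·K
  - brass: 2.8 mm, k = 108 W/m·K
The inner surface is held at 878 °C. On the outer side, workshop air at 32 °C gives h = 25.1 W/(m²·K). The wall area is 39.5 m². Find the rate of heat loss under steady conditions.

Q ≈ 11700 W

Using the resistance-network approach (series):
R_silica brick = L/(kA) = 0.13/(1.26×39.5) = 0.002612 K/W
R_mineral wool = L/(kA) = 0.11/(0.0404×39.5) = 0.06893 K/W
R_brass = L/(kA) = 0.0028/(108×39.5) = 6.564×10^-7 K/W
R_outer film = 1/(h_o·A) = 1/(25.1×39.5) = 0.001009 K/W
R_total = 0.07255 K/W
Q = ΔT / R_total = 846 / 0.07255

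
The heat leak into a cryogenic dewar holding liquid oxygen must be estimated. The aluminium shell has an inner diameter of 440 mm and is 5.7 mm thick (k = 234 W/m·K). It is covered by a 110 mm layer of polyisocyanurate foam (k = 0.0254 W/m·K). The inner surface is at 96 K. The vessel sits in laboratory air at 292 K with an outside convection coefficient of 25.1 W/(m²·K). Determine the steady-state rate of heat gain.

Spherical conduction: R = (1/r_in − 1/r_out)/(4πk) per layer; series-sum.
R_aluminium shell = (1/0.22 − 1/0.2257)/(4π×234) = 3.904×10^-5 K/W
R_polyisocyanurate foam = (1/0.2257 − 1/0.3357)/(4π×0.0254) = 4.548 K/W
R_outer film = 1/(h·4πr_o²) = 1/(25.1×4π×0.3357²) = 0.02813 K/W
R_total = 4.577 K/W
Q = ΔT/R_total = 196/4.577

Q ≈ 42.8 W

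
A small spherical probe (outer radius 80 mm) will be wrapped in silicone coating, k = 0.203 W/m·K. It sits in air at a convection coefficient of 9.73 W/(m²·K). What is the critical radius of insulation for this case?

r_cr ≈ 41.7 mm

For a sphere r_cr = 2k/h = 2×0.203/9.73
r_cr = 41.7 mm; since the bare radius (80 mm) is above r_cr, any added insulation will reduce heat loss.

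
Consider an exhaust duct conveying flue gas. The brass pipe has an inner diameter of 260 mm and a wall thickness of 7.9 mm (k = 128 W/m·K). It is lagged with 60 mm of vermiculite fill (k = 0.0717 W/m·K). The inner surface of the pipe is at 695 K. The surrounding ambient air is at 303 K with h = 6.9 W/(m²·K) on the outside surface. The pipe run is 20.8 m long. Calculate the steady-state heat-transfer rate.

Q ≈ 8880 W

Treating each annulus and film as a series resistance:
R_brass pipe wall = ln(137.9/130)/(2π×128×20.8) = 3.527×10^-6 K/W
R_vermiculite fill = ln(197.9/137.9)/(2π×0.0717×20.8) = 0.03855 K/W
R_outer film = 1/(h_o·2πr_oL) = 1/(6.9×2π×0.1979×20.8) = 0.005604 K/W
R_total = 0.04416 K/W
Q = ΔT/R_total = 392/0.04416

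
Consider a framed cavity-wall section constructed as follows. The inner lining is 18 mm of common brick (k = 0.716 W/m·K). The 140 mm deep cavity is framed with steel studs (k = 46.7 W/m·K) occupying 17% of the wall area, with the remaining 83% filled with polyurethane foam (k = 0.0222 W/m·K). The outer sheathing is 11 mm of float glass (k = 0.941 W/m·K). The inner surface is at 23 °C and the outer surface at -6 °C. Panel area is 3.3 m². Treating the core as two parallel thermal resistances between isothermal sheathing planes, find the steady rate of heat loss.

Sheathing layers in series; stud and cavity paths in parallel between them.
R_inner = 0.018/(0.716×3.3) = 0.007618 K/W
R_stud  = 0.14/(46.7×0.17×3.3) = 0.005344 K/W
R_cav   = 0.14/(0.0222×0.83×3.3) = 2.302 K/W
1/R_core = 1/R_stud + 1/R_cav → R_core = 0.005331 K/W
R_outer = 0.011/(0.941×3.3) = 0.003542 K/W
R_total = 0.01649 K/W
Q = ΔT/R_total = 29/0.01649

Q ≈ 1760 W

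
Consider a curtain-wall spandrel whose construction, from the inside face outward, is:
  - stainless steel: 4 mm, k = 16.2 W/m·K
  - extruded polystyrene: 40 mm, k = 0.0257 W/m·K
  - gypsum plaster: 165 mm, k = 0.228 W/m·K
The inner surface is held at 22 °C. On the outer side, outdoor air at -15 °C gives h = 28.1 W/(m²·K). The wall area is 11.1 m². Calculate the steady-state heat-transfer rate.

Q ≈ 177 W

Thermal resistances in series:
R_stainless steel = L/(kA) = 0.004/(16.2×11.1) = 2.224×10^-5 K/W
R_extruded polystyrene = L/(kA) = 0.04/(0.0257×11.1) = 0.1402 K/W
R_gypsum plaster = L/(kA) = 0.165/(0.228×11.1) = 0.0652 K/W
R_outer film = 1/(h_o·A) = 1/(28.1×11.1) = 0.003206 K/W
R_total = 0.2086 K/W
Q = ΔT / R_total = 37 / 0.2086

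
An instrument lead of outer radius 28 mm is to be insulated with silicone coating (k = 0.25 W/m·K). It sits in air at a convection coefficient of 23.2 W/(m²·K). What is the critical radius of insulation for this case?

r_cr ≈ 10.8 mm

For a cylinder r_cr = k/h = 0.25/23.2
r_cr = 10.8 mm; since the bare radius (28 mm) is above r_cr, any added insulation will reduce heat loss.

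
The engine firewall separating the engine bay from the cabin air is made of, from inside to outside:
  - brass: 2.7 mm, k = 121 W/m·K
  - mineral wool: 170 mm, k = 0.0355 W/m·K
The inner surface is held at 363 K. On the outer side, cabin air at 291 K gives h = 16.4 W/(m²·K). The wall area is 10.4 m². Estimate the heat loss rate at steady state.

Thermal resistances in series:
R_brass = L/(kA) = 0.0027/(121×10.4) = 2.146×10^-6 K/W
R_mineral wool = L/(kA) = 0.17/(0.0355×10.4) = 0.4605 K/W
R_outer film = 1/(h_o·A) = 1/(16.4×10.4) = 0.005863 K/W
R_total = 0.4663 K/W
Q = ΔT / R_total = 72 / 0.4663

Q ≈ 154 W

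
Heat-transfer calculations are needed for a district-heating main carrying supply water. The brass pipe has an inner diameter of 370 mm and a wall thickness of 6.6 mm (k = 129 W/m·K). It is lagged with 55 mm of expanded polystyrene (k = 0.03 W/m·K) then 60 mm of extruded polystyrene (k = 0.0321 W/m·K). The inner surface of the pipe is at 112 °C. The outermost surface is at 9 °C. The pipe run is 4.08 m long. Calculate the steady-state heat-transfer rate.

Radial resistances (cylindrical: R_cond = ln(r_o/r_i)/(2πkL), R_conv = 1/(h·2πrL)):
R_brass pipe wall = ln(191.6/185)/(2π×129×4.08) = 1.06×10^-5 K/W
R_expanded polystyrene = ln(246.6/191.6)/(2π×0.03×4.08) = 0.3281 K/W
R_extruded polystyrene = ln(306.6/246.6)/(2π×0.0321×4.08) = 0.2646 K/W
R_total = 0.5928 K/W
Q = ΔT/R_total = 103/0.5928

Q ≈ 174 W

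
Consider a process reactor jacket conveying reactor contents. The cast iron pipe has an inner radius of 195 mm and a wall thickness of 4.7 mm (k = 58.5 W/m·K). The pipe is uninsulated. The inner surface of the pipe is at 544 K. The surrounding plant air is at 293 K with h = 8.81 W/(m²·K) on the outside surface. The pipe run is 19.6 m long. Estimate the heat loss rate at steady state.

Per-layer cylindrical resistances, series-summed:
R_cast iron pipe wall = ln(199.7/195)/(2π×58.5×19.6) = 3.306×10^-6 K/W
R_outer film = 1/(h_o·2πr_oL) = 1/(8.81×2π×0.1997×19.6) = 0.004615 K/W
R_total = 0.004619 K/W
Q = ΔT/R_total = 251/0.004619

Q ≈ 54300 W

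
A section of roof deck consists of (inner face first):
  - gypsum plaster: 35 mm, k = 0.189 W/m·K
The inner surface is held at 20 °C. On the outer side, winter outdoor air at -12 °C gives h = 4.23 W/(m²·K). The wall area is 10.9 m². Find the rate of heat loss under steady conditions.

Treating each layer as a thermal resistance in series:
R_gypsum plaster = L/(kA) = 0.035/(0.189×10.9) = 0.01699 K/W
R_outer film = 1/(h_o·A) = 1/(4.23×10.9) = 0.02169 K/W
R_total = 0.03868 K/W
Q = ΔT / R_total = 32 / 0.03868

Q ≈ 827 W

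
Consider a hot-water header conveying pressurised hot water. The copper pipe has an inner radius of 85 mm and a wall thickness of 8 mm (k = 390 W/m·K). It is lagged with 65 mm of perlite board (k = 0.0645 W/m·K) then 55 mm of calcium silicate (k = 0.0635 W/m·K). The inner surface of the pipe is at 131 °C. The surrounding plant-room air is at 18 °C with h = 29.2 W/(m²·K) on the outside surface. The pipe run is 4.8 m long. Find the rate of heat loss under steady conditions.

Cylindrical conduction, so R = ln(r₂/r₁)/(2πkL) per layer, in series:
R_copper pipe wall = ln(93/85)/(2π×390×4.8) = 7.647×10^-6 K/W
R_perlite board = ln(158/93)/(2π×0.0645×4.8) = 0.2725 K/W
R_calcium silicate = ln(213/158)/(2π×0.0635×4.8) = 0.156 K/W
R_outer film = 1/(h_o·2πr_oL) = 1/(29.2×2π×0.213×4.8) = 0.005331 K/W
R_total = 0.4338 K/W
Q = ΔT/R_total = 113/0.4338

Q ≈ 261 W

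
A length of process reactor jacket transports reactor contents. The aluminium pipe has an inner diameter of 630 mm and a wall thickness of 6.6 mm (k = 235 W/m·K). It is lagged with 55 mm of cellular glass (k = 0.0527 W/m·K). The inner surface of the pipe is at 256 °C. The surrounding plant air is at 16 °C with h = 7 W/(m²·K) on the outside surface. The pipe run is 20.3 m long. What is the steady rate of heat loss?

Cylindrical conduction, so R = ln(r₂/r₁)/(2πkL) per layer, in series:
R_aluminium pipe wall = ln(321.6/315)/(2π×235×20.3) = 6.918×10^-7 K/W
R_cellular glass = ln(376.6/321.6)/(2π×0.0527×20.3) = 0.02349 K/W
R_outer film = 1/(h_o·2πr_oL) = 1/(7×2π×0.3766×20.3) = 0.002974 K/W
R_total = 0.02646 K/W
Q = ΔT/R_total = 240/0.02646

Q ≈ 9070 W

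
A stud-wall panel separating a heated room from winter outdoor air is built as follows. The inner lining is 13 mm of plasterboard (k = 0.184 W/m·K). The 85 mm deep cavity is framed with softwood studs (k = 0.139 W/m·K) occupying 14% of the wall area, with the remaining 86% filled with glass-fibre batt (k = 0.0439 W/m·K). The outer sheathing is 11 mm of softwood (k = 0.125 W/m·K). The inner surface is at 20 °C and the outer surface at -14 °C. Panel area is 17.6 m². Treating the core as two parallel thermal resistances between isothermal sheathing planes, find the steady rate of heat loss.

Sheathing layers in series; stud and cavity paths in parallel between them.
R_inner = 0.013/(0.184×17.6) = 0.004014 K/W
R_stud  = 0.085/(0.139×0.14×17.6) = 0.2482 K/W
R_cav   = 0.085/(0.0439×0.86×17.6) = 0.1279 K/W
1/R_core = 1/R_stud + 1/R_cav → R_core = 0.08441 K/W
R_outer = 0.011/(0.125×17.6) = 0.005 K/W
R_total = 0.09343 K/W
Q = ΔT/R_total = 34/0.09343

Q ≈ 364 W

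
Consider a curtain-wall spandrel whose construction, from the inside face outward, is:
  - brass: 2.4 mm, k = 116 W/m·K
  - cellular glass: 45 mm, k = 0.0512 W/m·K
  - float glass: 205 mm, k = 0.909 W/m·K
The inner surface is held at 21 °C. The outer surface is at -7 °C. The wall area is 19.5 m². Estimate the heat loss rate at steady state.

Model the wall as resistances in series:
R_brass = L/(kA) = 0.0024/(116×19.5) = 1.061×10^-6 K/W
R_cellular glass = L/(kA) = 0.045/(0.0512×19.5) = 0.04507 K/W
R_float glass = L/(kA) = 0.205/(0.909×19.5) = 0.01157 K/W
R_total = 0.05664 K/W
Q = ΔT / R_total = 28 / 0.05664

Q ≈ 494 W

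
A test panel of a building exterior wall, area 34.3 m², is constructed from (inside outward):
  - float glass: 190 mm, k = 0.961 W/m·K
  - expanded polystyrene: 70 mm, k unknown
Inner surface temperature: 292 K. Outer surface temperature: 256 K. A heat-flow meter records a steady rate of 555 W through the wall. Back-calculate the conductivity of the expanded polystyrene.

k ≈ 0.0345 W/(m·K)

Series thermal resistances:
R_float glass = L/(kA) = 0.19/(0.961×34.3) = 0.005764 K/W
Sum of known resistances R_other = 0.005764 K/W
Total R = ΔT/Q = 36/555 = 0.06486 K/W
R_expanded polystyrene = R_total − R_other = 0.0591 K/W
k = L/(R·A) = 0.07/(0.0591×34.3)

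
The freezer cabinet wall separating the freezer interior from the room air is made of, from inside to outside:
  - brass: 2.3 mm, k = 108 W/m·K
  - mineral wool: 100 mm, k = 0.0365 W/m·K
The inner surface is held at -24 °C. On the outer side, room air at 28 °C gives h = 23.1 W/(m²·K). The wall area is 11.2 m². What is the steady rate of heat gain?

Q ≈ 209 W

Model the wall as resistances in series:
R_brass = L/(kA) = 0.0023/(108×11.2) = 1.901×10^-6 K/W
R_mineral wool = L/(kA) = 0.1/(0.0365×11.2) = 0.2446 K/W
R_outer film = 1/(h_o·A) = 1/(23.1×11.2) = 0.003865 K/W
R_total = 0.2485 K/W
Q = ΔT / R_total = 52 / 0.2485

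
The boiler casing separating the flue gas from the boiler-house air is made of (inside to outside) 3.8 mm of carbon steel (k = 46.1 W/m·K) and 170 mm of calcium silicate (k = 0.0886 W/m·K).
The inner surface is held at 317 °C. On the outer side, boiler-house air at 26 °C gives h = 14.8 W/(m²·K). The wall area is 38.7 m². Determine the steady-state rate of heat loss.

Q ≈ 5670 W

Thermal resistances in series:
R_carbon steel = L/(kA) = 0.0038/(46.1×38.7) = 2.13×10^-6 K/W
R_calcium silicate = L/(kA) = 0.17/(0.0886×38.7) = 0.04958 K/W
R_outer film = 1/(h_o·A) = 1/(14.8×38.7) = 0.001746 K/W
R_total = 0.05133 K/W
Q = ΔT / R_total = 291 / 0.05133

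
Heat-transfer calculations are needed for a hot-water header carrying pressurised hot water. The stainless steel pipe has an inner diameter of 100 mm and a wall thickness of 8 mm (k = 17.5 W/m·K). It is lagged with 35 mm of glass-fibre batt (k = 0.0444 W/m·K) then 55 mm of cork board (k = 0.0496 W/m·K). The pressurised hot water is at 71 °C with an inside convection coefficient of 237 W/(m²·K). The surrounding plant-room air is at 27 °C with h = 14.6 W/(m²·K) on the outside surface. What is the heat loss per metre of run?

q′ ≈ 13.4 W/m

Cylindrical conduction, so R = ln(r₂/r₁)/(2πkL) per layer, in series:
R_inner film = 1/(h_i·2πr₁L) = 1/(237×2π×0.05×1) = 0.01343 K/W
R_stainless steel pipe wall = ln(58/50)/(2π×17.5×1) = 0.00135 K/W
R_glass-fibre batt = ln(93/58)/(2π×0.0444×1) = 1.692 K/W
R_cork board = ln(148/93)/(2π×0.0496×1) = 1.491 K/W
R_outer film = 1/(h_o·2πr_oL) = 1/(14.6×2π×0.148×1) = 0.07366 K/W
R_total = 3.272 K/W
Q = ΔT/R_total = 44/3.272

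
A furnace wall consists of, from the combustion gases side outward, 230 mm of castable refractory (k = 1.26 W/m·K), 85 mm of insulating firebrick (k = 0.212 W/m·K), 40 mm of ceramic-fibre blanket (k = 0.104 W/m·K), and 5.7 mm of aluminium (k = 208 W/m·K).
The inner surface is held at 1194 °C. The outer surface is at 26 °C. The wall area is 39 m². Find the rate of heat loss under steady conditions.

Model the wall as resistances in series:
R_castable refractory = L/(kA) = 0.23/(1.26×39) = 0.004681 K/W
R_insulating firebrick = L/(kA) = 0.085/(0.212×39) = 0.01028 K/W
R_ceramic-fibre blanket = L/(kA) = 0.04/(0.104×39) = 0.009862 K/W
R_aluminium = L/(kA) = 0.0057/(208×39) = 7.027×10^-7 K/W
R_total = 0.02482 K/W
Q = ΔT / R_total = 1168 / 0.02482

Q ≈ 47100 W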